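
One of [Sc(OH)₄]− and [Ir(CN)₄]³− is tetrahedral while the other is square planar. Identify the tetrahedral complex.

For [Sc(OH)₄]−: Ligand charges: each hydroxide is −1. With an overall charge of −1 the scandium centre must be in the +3 oxidation state. Group 3 minus oxidation state 3 gives a d⁰ configuration. A d⁰ ion has no crystal-field stabilisation preference between square planar and tetrahedral, so four ligands adopt the sterically favoured tetrahedral geometry. → tetrahedral.
For [Ir(CN)₄]³−: Summing ligand charges against the −3 overall charge gives an oxidation state of +1 for iridium. Group 9 minus oxidation state 1 gives a d⁸ configuration. A 5d d⁸ ion has a large crystal-field splitting; square planar leaves the high-energy d_{x²−y²} orbital empty and maximises CFSE. → square planar.

[Sc(OH)₄]−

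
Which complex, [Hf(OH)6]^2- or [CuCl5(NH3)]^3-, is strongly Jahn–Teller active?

[Hf(OH)6]^2-: Each hydroxide is −1; balancing the −2 overall charge requires Hf(IV). Hf sits in group 4, so the d-electron count is 4 − 4 = 0. The d⁰ configuration leaves the e_g set evenly filled (or empty) — no strong Jahn–Teller driving force.
[CuCl5(NH3)]^3-: Each chloride is −1; ammonia is neutral; balancing the −3 overall charge requires Cu(II). Cu sits in group 11, so the d-electron count is 11 − 2 = 9. The t₂g⁶e_g³ configuration has an unevenly filled e_g set; the Jahn–Teller theorem predicts a tetragonal distortion (typically axial elongation) to lift the degeneracy.

[CuCl5(NH3)]^3-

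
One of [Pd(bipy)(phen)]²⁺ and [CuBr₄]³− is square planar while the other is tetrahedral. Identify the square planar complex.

For [Pd(bipy)(phen)]²⁺: Ligand charges: 2,2′-bipyridine is neutral; 1,10-phenanthroline is neutral. With an overall charge of +2 the palladium centre must be in the +2 oxidation state. Group 10 minus oxidation state 2 gives a d⁸ configuration. A 4d d⁸ ion has a large crystal-field splitting; square planar leaves the high-energy d_{x²−y²} orbital empty and maximises CFSE. → square planar.
For [CuBr₄]³−: Ligand charges: each bromide is −1. With an overall charge of −3 the copper centre must be in the +1 oxidation state. Cu sits in group 11, so the d-electron count is 11 − 1 = 10. A d¹⁰ ion has no crystal-field stabilisation preference between square planar and tetrahedral, so four ligands adopt the sterically favoured tetrahedral geometry. → tetrahedral.

[Pd(bipy)(phen)]²⁺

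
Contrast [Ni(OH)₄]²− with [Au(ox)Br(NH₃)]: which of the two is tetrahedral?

[Ni(OH)₄]²−

For [Ni(OH)₄]²−: Each hydroxide is −1; balancing the −2 overall charge requires Ni(II). Group 10 minus oxidation state 2 gives a d⁸ configuration. Hydroxide is a weak-field ligand. With weak-field ligands the CFSE gain from square planar is small, so a 3d d⁸ ion takes the sterically preferred tetrahedral geometry. → tetrahedral.
For [Au(ox)Br(NH₃)]: Ligand charges: each oxalate is −2; each bromide is −1; ammonia is neutral. With an overall charge of 0 the gold centre must be in the +3 oxidation state. Au sits in group 11, so the d-electron count is 11 − 3 = 8. A 5d d⁸ ion has a large crystal-field splitting; square planar leaves the high-energy d_{x²−y²} orbital empty and maximises CFSE. → square planar.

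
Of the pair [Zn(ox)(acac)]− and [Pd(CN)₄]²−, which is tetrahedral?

For [Zn(ox)(acac)]−: Summing ligand charges against the −1 overall charge gives an oxidation state of +2 for zinc. Zn sits in group 12, so the d-electron count is 12 − 2 = 10. A d¹⁰ ion has no crystal-field stabilisation preference between square planar and tetrahedral, so four ligands adopt the sterically favoured tetrahedral geometry. → tetrahedral.
For [Pd(CN)₄]²−: Summing ligand charges against the −2 overall charge gives an oxidation state of +2 for palladium. Group 10 minus oxidation state 2 gives a d⁸ configuration. A 4d d⁸ ion has a large crystal-field splitting; square planar leaves the high-energy d_{x²−y²} orbital empty and maximises CFSE. → square planar.

[Zn(ox)(acac)]−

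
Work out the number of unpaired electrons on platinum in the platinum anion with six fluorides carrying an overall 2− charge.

0 unpaired electrons

Summing ligand charges against the −2 overall charge gives an oxidation state of +4 for platinum.
Group 10 minus oxidation state 4 gives a d⁶ configuration.
The spin state decides the count: a 5d ion has a large Δₒ and is invariably low-spin.
An octahedral low-spin d⁶ ion is t₂g⁶e_g⁰, giving 0 unpaired electrons.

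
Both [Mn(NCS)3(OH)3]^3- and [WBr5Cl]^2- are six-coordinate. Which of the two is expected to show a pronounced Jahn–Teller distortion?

[Mn(NCS)3(OH)3]^3-: Summing ligand charges against the −3 overall charge gives an oxidation state of +3 for manganese. Manganese is a group-7 element; Mn(III) is therefore d⁴. Hydroxide and isothiocyanate are weak-field ligands for a first-row metal, so the complex is high-spin. The t₂g³e_g¹ (high-spin) configuration has an unevenly filled e_g set; the Jahn–Teller theorem predicts a tetragonal distortion (typically axial elongation) to lift the degeneracy.
[WBr5Cl]^2-: Summing ligand charges against the −2 overall charge gives an oxidation state of +4 for tungsten. W sits in group 6, so the d-electron count is 6 − 4 = 2. The d² configuration leaves the e_g set evenly filled (or empty) — no strong Jahn–Teller driving force.

[Mn(NCS)3(OH)3]^3-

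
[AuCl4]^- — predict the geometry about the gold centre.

Summing ligand charges against the −1 overall charge gives an oxidation state of +3 for gold.
Gold is a group-11 element; Au(III) is therefore d⁸.
With 4 monodentate ligands the coordination number is 4.
A 5d d⁸ ion has a large crystal-field splitting; square planar leaves the high-energy d_{x²−y²} orbital empty and maximises CFSE.

square planar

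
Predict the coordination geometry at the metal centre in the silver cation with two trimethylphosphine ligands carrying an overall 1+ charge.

linear

Summing ligand charges against the +1 overall charge gives an oxidation state of +1 for silver.
Silver is a group-11 element; Ag(I) is therefore d¹⁰.
With 2 monodentate ligands the coordination number is 2.
A d¹⁰ ion with only two ligands adopts a linear arrangement (sp hybridisation; no CFSE preference).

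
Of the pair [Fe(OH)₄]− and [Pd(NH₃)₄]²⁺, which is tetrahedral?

[Fe(OH)₄]−

For [Fe(OH)₄]−: Ligand charges: each hydroxide is −1. With an overall charge of −1 the iron centre must be in the +3 oxidation state. Group 8 minus oxidation state 3 gives a d⁵ configuration. A high-spin d⁵ ion has zero CFSE in either geometry, so four ligands adopt the sterically favoured tetrahedral geometry. → tetrahedral.
For [Pd(NH₃)₄]²⁺: Summing ligand charges against the +2 overall charge gives an oxidation state of +2 for palladium. Palladium is a group-10 element; Pd(II) is therefore d⁸. A 4d d⁸ ion has a large crystal-field splitting; square planar leaves the high-energy d_{x²−y²} orbital empty and maximises CFSE. → square planar.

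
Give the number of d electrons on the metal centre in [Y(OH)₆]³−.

d0

Each hydroxide is −1; balancing the −3 overall charge requires Y(III).
Yttrium is a group-3 element; Y(III) is therefore d⁰.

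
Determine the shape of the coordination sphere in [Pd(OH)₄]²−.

Ligand charges: each hydroxide is −1. With an overall charge of −2 the palladium centre must be in the +2 oxidation state.
Group 10 minus oxidation state 2 gives a d⁸ configuration.
Coordination number: 4.
A 4d d⁸ ion has a large crystal-field splitting; square planar leaves the high-energy d_{x²−y²} orbital empty and maximises CFSE.

square planar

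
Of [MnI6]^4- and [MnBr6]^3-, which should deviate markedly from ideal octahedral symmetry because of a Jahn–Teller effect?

[MnBr6]^3-

[MnI6]^4-: Summing ligand charges against the −4 overall charge gives an oxidation state of +2 for manganese. Manganese is a group-7 element; Mn(II) is therefore d⁵. Iodide is a weak-field ligand for a first-row metal, so the complex is high-spin. The d⁵ configuration leaves the e_g set evenly filled (or empty) — no strong Jahn–Teller driving force.
[MnBr6]^3-: Summing ligand charges against the −3 overall charge gives an oxidation state of +3 for manganese. Mn sits in group 7, so the d-electron count is 7 − 3 = 4. Bromide is a weak-field ligand for a first-row metal, so the complex is high-spin. The t₂g³e_g¹ (high-spin) configuration has an unevenly filled e_g set; the Jahn–Teller theorem predicts a tetragonal distortion (typically axial elongation) to lift the degeneracy.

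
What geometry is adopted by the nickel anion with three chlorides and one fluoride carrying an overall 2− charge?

tetrahedral

Each chloride is −1; each fluoride is −1; balancing the −2 overall charge requires Ni(II).
Nickel is a group-10 element; Ni(II) is therefore d⁸.
Coordination number: 4.
Chloride and fluoride are weak-field ligands.
With weak-field ligands the CFSE gain from square planar is small, so a 3d d⁸ ion takes the sterically preferred tetrahedral geometry.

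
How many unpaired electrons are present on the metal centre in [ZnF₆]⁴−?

Summing ligand charges against the −4 overall charge gives an oxidation state of +2 for zinc.
Group 12 minus oxidation state 2 gives a d¹⁰ configuration.
In an octahedral field the d¹⁰ configuration is t₂g⁶e_g⁴, giving 0 unpaired electrons.

0 unpaired electrons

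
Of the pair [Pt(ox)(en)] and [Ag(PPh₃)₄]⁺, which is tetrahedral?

[Ag(PPh₃)₄]⁺

For [Pt(ox)(en)]: Summing ligand charges against the 0 overall charge gives an oxidation state of +2 for platinum. Platinum is a group-10 element; Pt(II) is therefore d⁸. A 5d d⁸ ion has a large crystal-field splitting; square planar leaves the high-energy d_{x²−y²} orbital empty and maximises CFSE. → square planar.
For [Ag(PPh₃)₄]⁺: Summing ligand charges against the +1 overall charge gives an oxidation state of +1 for silver. Group 11 minus oxidation state 1 gives a d¹⁰ configuration. A d¹⁰ ion has no crystal-field stabilisation preference between square planar and tetrahedral, so four ligands adopt the sterically favoured tetrahedral geometry. → tetrahedral.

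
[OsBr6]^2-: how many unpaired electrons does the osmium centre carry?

Each bromide is −1; balancing the −2 overall charge requires Os(IV).
Group 8 minus oxidation state 4 gives a d⁴ configuration.
The spin state decides the count: a 5d ion has a large Δₒ and is invariably low-spin.
An octahedral low-spin d⁴ ion is t₂g⁴e_g⁰, giving 2 unpaired electrons.

2 unpaired electrons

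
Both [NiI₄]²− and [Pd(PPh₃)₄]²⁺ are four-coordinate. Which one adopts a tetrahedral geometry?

[NiI₄]²−

For [NiI₄]²−: Summing ligand charges against the −2 overall charge gives an oxidation state of +2 for nickel. Group 10 minus oxidation state 2 gives a d⁸ configuration. Iodide is a weak-field ligand. With weak-field ligands the CFSE gain from square planar is small, so a 3d d⁸ ion takes the sterically preferred tetrahedral geometry. → tetrahedral.
For [Pd(PPh₃)₄]²⁺: Triphenylphosphine is neutral; balancing the +2 overall charge requires Pd(II). Pd sits in group 10, so the d-electron count is 10 − 2 = 8. A 4d d⁸ ion has a large crystal-field splitting; square planar leaves the high-energy d_{x²−y²} orbital empty and maximises CFSE. → square planar.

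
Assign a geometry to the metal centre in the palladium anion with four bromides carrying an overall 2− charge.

square planar

Each bromide is −1; balancing the −2 overall charge requires Pd(II).
Pd sits in group 10, so the d-electron count is 10 − 2 = 8.
Coordination number: 4.
A 4d d⁸ ion has a large crystal-field splitting; square planar leaves the high-energy d_{x²−y²} orbital empty and maximises CFSE.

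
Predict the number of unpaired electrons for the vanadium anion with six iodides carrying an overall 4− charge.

3

Each iodide is −1; balancing the −4 overall charge requires V(II).
V sits in group 5, so the d-electron count is 5 − 2 = 3.
In an octahedral field the d³ configuration is t₂g³e_g⁰ (only one arrangement possible), giving 3 unpaired electrons.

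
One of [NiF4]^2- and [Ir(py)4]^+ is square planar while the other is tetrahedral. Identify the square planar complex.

For [NiF4]^2-: Each fluoride is −1; balancing the −2 overall charge requires Ni(II). Group 10 minus oxidation state 2 gives a d⁸ configuration. Fluoride is a weak-field ligand. With weak-field ligands the CFSE gain from square planar is small, so a 3d d⁸ ion takes the sterically preferred tetrahedral geometry. → tetrahedral.
For [Ir(py)4]^+: Pyridine is neutral; balancing the +1 overall charge requires Ir(I). Group 9 minus oxidation state 1 gives a d⁸ configuration. A 5d d⁸ ion has a large crystal-field splitting; square planar leaves the high-energy d_{x²−y²} orbital empty and maximises CFSE. → square planar.

[Ir(py)4]^+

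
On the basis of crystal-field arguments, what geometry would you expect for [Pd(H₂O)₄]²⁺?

Summing ligand charges against the +2 overall charge gives an oxidation state of +2 for palladium.
Palladium is a group-10 element; Pd(II) is therefore d⁸.
Coordination number: 4.
A 4d d⁸ ion has a large crystal-field splitting; square planar leaves the high-energy d_{x²−y²} orbital empty and maximises CFSE.

square planar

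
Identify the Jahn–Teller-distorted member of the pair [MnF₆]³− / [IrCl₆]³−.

[MnF₆]³−: Each fluoride is −1; balancing the −3 overall charge requires Mn(III). Mn sits in group 7, so the d-electron count is 7 − 3 = 4. Fluoride is a weak-field ligand for a first-row metal, so the complex is high-spin. The t₂g³e_g¹ (high-spin) configuration has an unevenly filled e_g set; the Jahn–Teller theorem predicts a tetragonal distortion (typically axial elongation) to lift the degeneracy.
[IrCl₆]³−: Each chloride is −1; balancing the −3 overall charge requires Ir(III). Iridium is a group-9 element; Ir(III) is therefore d⁶. A 5d ion has a large Δₒ and is invariably low-spin. The d⁶ configuration leaves the e_g set evenly filled (or empty) — no strong Jahn–Teller driving force.

[MnF₆]³−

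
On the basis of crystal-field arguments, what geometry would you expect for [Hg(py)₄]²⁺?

Ligand charges: pyridine is neutral. With an overall charge of +2 the mercury centre must be in the +2 oxidation state.
Hg sits in group 12, so the d-electron count is 12 − 2 = 10.
With 4 monodentate ligands the coordination number is 4.
A d¹⁰ ion has no crystal-field stabilisation preference between square planar and tetrahedral, so four ligands adopt the sterically favoured tetrahedral geometry.

tetrahedral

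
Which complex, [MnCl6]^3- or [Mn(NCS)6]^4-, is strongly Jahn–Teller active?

[MnCl6]^3-: Ligand charges: each chloride is −1. With an overall charge of −3 the manganese centre must be in the +3 oxidation state. Manganese is a group-7 element; Mn(III) is therefore d⁴. Chloride is a weak-field ligand for a first-row metal, so the complex is high-spin. The t₂g³e_g¹ (high-spin) configuration has an unevenly filled e_g set; the Jahn–Teller theorem predicts a tetragonal distortion (typically axial elongation) to lift the degeneracy.
[Mn(NCS)6]^4-: Summing ligand charges against the −4 overall charge gives an oxidation state of +2 for manganese. Mn sits in group 7, so the d-electron count is 7 − 2 = 5. Isothiocyanate is a weak-field ligand for a first-row metal, so the complex is high-spin. The d⁵ configuration leaves the e_g set evenly filled (or empty) — no strong Jahn–Teller driving force.

[MnCl6]^3-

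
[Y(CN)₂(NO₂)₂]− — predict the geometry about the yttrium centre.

tetrahedral

Summing ligand charges against the −1 overall charge gives an oxidation state of +3 for yttrium.
Yttrium is a group-3 element; Y(III) is therefore d⁰.
Coordination number: 4.
A d⁰ ion has no crystal-field stabilisation preference between square planar and tetrahedral, so four ligands adopt the sterically favoured tetrahedral geometry.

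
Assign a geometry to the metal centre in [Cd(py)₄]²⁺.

Summing ligand charges against the +2 overall charge gives an oxidation state of +2 for cadmium.
Cadmium is a group-12 element; Cd(II) is therefore d¹⁰.
Coordination number: 4.
A d¹⁰ ion has no crystal-field stabilisation preference between square planar and tetrahedral, so four ligands adopt the sterically favoured tetrahedral geometry.

tetrahedral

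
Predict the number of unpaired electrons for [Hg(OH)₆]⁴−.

Each hydroxide is −1; balancing the −4 overall charge requires Hg(II).
Hg sits in group 12, so the d-electron count is 12 − 2 = 10.
In an octahedral field the d¹⁰ configuration is t₂g⁶e_g⁴, giving 0 unpaired electrons.

0 unpaired electrons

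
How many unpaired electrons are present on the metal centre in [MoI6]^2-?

2 unpaired electrons

Summing ligand charges against the −2 overall charge gives an oxidation state of +4 for molybdenum.
Group 6 minus oxidation state 4 gives a d² configuration.
In an octahedral field the d² configuration is t₂g²e_g⁰ (only one arrangement possible), giving 2 unpaired electrons.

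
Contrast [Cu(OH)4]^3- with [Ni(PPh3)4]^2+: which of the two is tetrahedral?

For [Cu(OH)4]^3-: Each hydroxide is −1; balancing the −3 overall charge requires Cu(I). Cu sits in group 11, so the d-electron count is 11 − 1 = 10. A d¹⁰ ion has no crystal-field stabilisation preference between square planar and tetrahedral, so four ligands adopt the sterically favoured tetrahedral geometry. → tetrahedral.
For [Ni(PPh3)4]^2+: Triphenylphosphine is neutral; balancing the +2 overall charge requires Ni(II). Ni sits in group 10, so the d-electron count is 10 − 2 = 8. Triphenylphosphine is a strong-field ligand (high in the spectrochemical series). A 3d d⁸ ion with strong-field ligands gains enough CFSE to favour square planar over tetrahedral. → square planar.

[Cu(OH)4]^3-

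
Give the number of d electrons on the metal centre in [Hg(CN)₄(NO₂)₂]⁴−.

Each cyanide is −1; each nitro (N-bound nitrite) is −1; balancing the −4 overall charge requires Hg(II).
Hg sits in group 12, so the d-electron count is 12 − 2 = 10.

d¹⁰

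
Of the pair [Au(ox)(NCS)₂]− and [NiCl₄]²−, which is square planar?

[Au(ox)(NCS)₂]−

For [Au(ox)(NCS)₂]−: Summing ligand charges against the −1 overall charge gives an oxidation state of +3 for gold. Au sits in group 11, so the d-electron count is 11 − 3 = 8. A 5d d⁸ ion has a large crystal-field splitting; square planar leaves the high-energy d_{x²−y²} orbital empty and maximises CFSE. → square planar.
For [NiCl₄]²−: Summing ligand charges against the −2 overall charge gives an oxidation state of +2 for nickel. Ni sits in group 10, so the d-electron count is 10 − 2 = 8. Chloride is a weak-field ligand. With weak-field ligands the CFSE gain from square planar is small, so a 3d d⁸ ion takes the sterically preferred tetrahedral geometry. → tetrahedral.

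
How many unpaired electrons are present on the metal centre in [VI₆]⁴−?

3

Summing ligand charges against the −4 overall charge gives an oxidation state of +2 for vanadium.
Vanadium is a group-5 element; V(II) is therefore d³.
In an octahedral field the d³ configuration is t₂g³e_g⁰ (only one arrangement possible), giving 3 unpaired electrons.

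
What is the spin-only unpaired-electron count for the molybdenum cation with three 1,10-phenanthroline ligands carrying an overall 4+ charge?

Ligand charges: 1,10-phenanthroline is neutral. With an overall charge of +4 the molybdenum centre must be in the +4 oxidation state.
Molybdenum is a group-6 element; Mo(IV) is therefore d².
Counting donor atoms: 3×1,10-phenanthroline (bidentate) → 6 donors. Coordination number = 6.
In an octahedral field the d² configuration is t₂g²e_g⁰ (only one arrangement possible), giving 2 unpaired electrons.

2 unpaired electrons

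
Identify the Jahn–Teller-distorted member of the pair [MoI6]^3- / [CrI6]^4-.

[MoI6]^3-: Summing ligand charges against the −3 overall charge gives an oxidation state of +3 for molybdenum. Group 6 minus oxidation state 3 gives a d³ configuration. The d³ configuration leaves the e_g set evenly filled (or empty) — no strong Jahn–Teller driving force.
[CrI6]^4-: Each iodide is −1; balancing the −4 overall charge requires Cr(II). Cr sits in group 6, so the d-electron count is 6 − 2 = 4. Iodide is a weak-field ligand for a first-row metal, so the complex is high-spin. The t₂g³e_g¹ (high-spin) configuration has an unevenly filled e_g set; the Jahn–Teller theorem predicts a tetragonal distortion (typically axial elongation) to lift the degeneracy.

[CrI6]^4-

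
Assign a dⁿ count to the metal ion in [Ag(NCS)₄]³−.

d¹⁰

Ligand charges: each isothiocyanate is −1. With an overall charge of −3 the silver centre must be in the +1 oxidation state.
Ag sits in group 11, so the d-electron count is 11 − 1 = 10.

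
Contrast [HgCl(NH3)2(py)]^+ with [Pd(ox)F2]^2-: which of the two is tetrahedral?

[HgCl(NH3)2(py)]^+

For [HgCl(NH3)2(py)]^+: Each chloride is −1; ammonia is neutral; pyridine is neutral; balancing the +1 overall charge requires Hg(II). Hg sits in group 12, so the d-electron count is 12 − 2 = 10. A d¹⁰ ion has no crystal-field stabilisation preference between square planar and tetrahedral, so four ligands adopt the sterically favoured tetrahedral geometry. → tetrahedral.
For [Pd(ox)F2]^2-: Ligand charges: each oxalate is −2; each fluoride is −1. With an overall charge of −2 the palladium centre must be in the +2 oxidation state. Group 10 minus oxidation state 2 gives a d⁸ configuration. A 4d d⁸ ion has a large crystal-field splitting; square planar leaves the high-energy d_{x²−y²} orbital empty and maximises CFSE. → square planar.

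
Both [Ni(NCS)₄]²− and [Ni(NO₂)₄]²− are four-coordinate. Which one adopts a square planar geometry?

[Ni(NO₂)₄]²−

For [Ni(NCS)₄]²−: Each isothiocyanate is −1; balancing the −2 overall charge requires Ni(II). Nickel is a group-10 element; Ni(II) is therefore d⁸. Isothiocyanate is a weak-field ligand. With weak-field ligands the CFSE gain from square planar is small, so a 3d d⁸ ion takes the sterically preferred tetrahedral geometry. → tetrahedral.
For [Ni(NO₂)₄]²−: Each nitro (N-bound nitrite) is −1; balancing the −2 overall charge requires Ni(II). Ni sits in group 10, so the d-electron count is 10 − 2 = 8. Nitro (N-bound nitrite) is a strong-field ligand (high in the spectrochemical series). A 3d d⁸ ion with strong-field ligands gains enough CFSE to favour square planar over tetrahedral. → square planar.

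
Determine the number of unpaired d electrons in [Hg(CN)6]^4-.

0

Ligand charges: each cyanide is −1. With an overall charge of −4 the mercury centre must be in the +2 oxidation state.
Mercury is a group-12 element; Hg(II) is therefore d¹⁰.
In an octahedral field the d¹⁰ configuration is t₂g⁶e_g⁴, giving 0 unpaired electrons.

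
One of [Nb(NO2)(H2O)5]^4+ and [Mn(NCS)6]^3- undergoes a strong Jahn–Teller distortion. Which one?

[Nb(NO2)(H2O)5]^4+: Ligand charges: each nitro (N-bound nitrite) is −1; water is neutral. With an overall charge of +4 the niobium centre must be in the +5 oxidation state. Group 5 minus oxidation state 5 gives a d⁰ configuration. The d⁰ configuration leaves the e_g set evenly filled (or empty) — no strong Jahn–Teller driving force.
[Mn(NCS)6]^3-: Summing ligand charges against the −3 overall charge gives an oxidation state of +3 for manganese. Manganese is a group-7 element; Mn(III) is therefore d⁴. Isothiocyanate is a weak-field ligand for a first-row metal, so the complex is high-spin. The t₂g³e_g¹ (high-spin) configuration has an unevenly filled e_g set; the Jahn–Teller theorem predicts a tetragonal distortion (typically axial elongation) to lift the degeneracy.

[Mn(NCS)6]^3-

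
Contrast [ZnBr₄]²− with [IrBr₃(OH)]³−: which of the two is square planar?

For [ZnBr₄]²−: Each bromide is −1; balancing the −2 overall charge requires Zn(II). Zinc is a group-12 element; Zn(II) is therefore d¹⁰. A d¹⁰ ion has no crystal-field stabilisation preference between square planar and tetrahedral, so four ligands adopt the sterically favoured tetrahedral geometry. → tetrahedral.
For [IrBr₃(OH)]³−: Summing ligand charges against the −3 overall charge gives an oxidation state of +1 for iridium. Group 9 minus oxidation state 1 gives a d⁸ configuration. A 5d d⁸ ion has a large crystal-field splitting; square planar leaves the high-energy d_{x²−y²} orbital empty and maximises CFSE. → square planar.

[IrBr₃(OH)]³−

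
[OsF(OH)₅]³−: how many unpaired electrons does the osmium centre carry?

Ligand charges: each fluoride is −1; each hydroxide is −1. With an overall charge of −3 the osmium centre must be in the +3 oxidation state.
Group 8 minus oxidation state 3 gives a d⁵ configuration.
The spin state decides the count: a 5d ion has a large Δₒ and is invariably low-spin.
An octahedral low-spin d⁵ ion is t₂g⁵e_g⁰, giving 1 unpaired electron.

1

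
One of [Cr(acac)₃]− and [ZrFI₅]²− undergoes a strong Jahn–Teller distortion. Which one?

[Cr(acac)₃]−

[Cr(acac)₃]−: Ligand charges: each acetylacetonate is −1. With an overall charge of −1 the chromium centre must be in the +2 oxidation state. Group 6 minus oxidation state 2 gives a d⁴ configuration. Acetylacetonate is a weak-field ligand for a first-row metal, so the complex is high-spin. The t₂g³e_g¹ (high-spin) configuration has an unevenly filled e_g set; the Jahn–Teller theorem predicts a tetragonal distortion (typically axial elongation) to lift the degeneracy.
[ZrFI₅]²−: Summing ligand charges against the −2 overall charge gives an oxidation state of +4 for zirconium. Zr sits in group 4, so the d-electron count is 4 − 4 = 0. The d⁰ configuration leaves the e_g set evenly filled (or empty) — no strong Jahn–Teller driving force.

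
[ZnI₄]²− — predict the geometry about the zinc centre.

tetrahedral

Each iodide is −1; balancing the −2 overall charge requires Zn(II).
Group 12 minus oxidation state 2 gives a d¹⁰ configuration.
With 4 monodentate ligands the coordination number is 4.
A d¹⁰ ion has no crystal-field stabilisation preference between square planar and tetrahedral, so four ligands adopt the sterically favoured tetrahedral geometry.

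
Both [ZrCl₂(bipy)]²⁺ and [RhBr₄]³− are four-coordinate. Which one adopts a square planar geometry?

For [ZrCl₂(bipy)]²⁺: Each chloride is −1; 2,2′-bipyridine is neutral; balancing the +2 overall charge requires Zr(IV). Group 4 minus oxidation state 4 gives a d⁰ configuration. A d⁰ ion has no crystal-field stabilisation preference between square planar and tetrahedral, so four ligands adopt the sterically favoured tetrahedral geometry. → tetrahedral.
For [RhBr₄]³−: Ligand charges: each bromide is −1. With an overall charge of −3 the rhodium centre must be in the +1 oxidation state. Group 9 minus oxidation state 1 gives a d⁸ configuration. A 4d d⁸ ion has a large crystal-field splitting; square planar leaves the high-energy d_{x²−y²} orbital empty and maximises CFSE. → square planar.

[RhBr₄]³−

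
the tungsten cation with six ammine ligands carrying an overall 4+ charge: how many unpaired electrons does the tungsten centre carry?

Summing ligand charges against the +4 overall charge gives an oxidation state of +4 for tungsten.
W sits in group 6, so the d-electron count is 6 − 4 = 2.
In an octahedral field the d² configuration is t₂g²e_g⁰ (only one arrangement possible), giving 2 unpaired electrons.

2 unpaired electrons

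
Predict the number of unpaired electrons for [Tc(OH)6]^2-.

Summing ligand charges against the −2 overall charge gives an oxidation state of +4 for technetium.
Tc sits in group 7, so the d-electron count is 7 − 4 = 3.
In an octahedral field the d³ configuration is t₂g³e_g⁰ (only one arrangement possible), giving 3 unpaired electrons.

3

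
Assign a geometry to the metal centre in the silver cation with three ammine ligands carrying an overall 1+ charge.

Ligand charges: ammonia is neutral. With an overall charge of +1 the silver centre must be in the +1 oxidation state.
Silver is a group-11 element; Ag(I) is therefore d¹⁰.
With 3 monodentate ligands the coordination number is 3.
Three ligands around a d¹⁰ centre minimise repulsion in a trigonal-planar arrangement.

trigonal planar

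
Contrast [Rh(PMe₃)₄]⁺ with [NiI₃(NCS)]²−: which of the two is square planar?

[Rh(PMe₃)₄]⁺

For [Rh(PMe₃)₄]⁺: Summing ligand charges against the +1 overall charge gives an oxidation state of +1 for rhodium. Group 9 minus oxidation state 1 gives a d⁸ configuration. A 4d d⁸ ion has a large crystal-field splitting; square planar leaves the high-energy d_{x²−y²} orbital empty and maximises CFSE. → square planar.
For [NiI₃(NCS)]²−: Each iodide is −1; each isothiocyanate is −1; balancing the −2 overall charge requires Ni(II). Group 10 minus oxidation state 2 gives a d⁸ configuration. Iodide and isothiocyanate are weak-field ligands. With weak-field ligands the CFSE gain from square planar is small, so a 3d d⁸ ion takes the sterically preferred tetrahedral geometry. → tetrahedral.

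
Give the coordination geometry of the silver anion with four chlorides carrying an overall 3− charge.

tetrahedral

Each chloride is −1; balancing the −3 overall charge requires Ag(I).
Group 11 minus oxidation state 1 gives a d¹⁰ configuration.
With 4 monodentate ligands the coordination number is 4.
A d¹⁰ ion has no crystal-field stabilisation preference between square planar and tetrahedral, so four ligands adopt the sterically favoured tetrahedral geometry.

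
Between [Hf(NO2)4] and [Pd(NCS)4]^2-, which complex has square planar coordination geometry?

For [Hf(NO2)4]: Ligand charges: each nitro (N-bound nitrite) is −1. With an overall charge of 0 the hafnium centre must be in the +4 oxidation state. Group 4 minus oxidation state 4 gives a d⁰ configuration. A d⁰ ion has no crystal-field stabilisation preference between square planar and tetrahedral, so four ligands adopt the sterically favoured tetrahedral geometry. → tetrahedral.
For [Pd(NCS)4]^2-: Summing ligand charges against the −2 overall charge gives an oxidation state of +2 for palladium. Pd sits in group 10, so the d-electron count is 10 − 2 = 8. A 4d d⁸ ion has a large crystal-field splitting; square planar leaves the high-energy d_{x²−y²} orbital empty and maximises CFSE. → square planar.

[Pd(NCS)4]^2-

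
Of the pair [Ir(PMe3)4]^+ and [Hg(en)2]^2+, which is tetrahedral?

[Hg(en)2]^2+

For [Ir(PMe3)4]^+: Summing ligand charges against the +1 overall charge gives an oxidation state of +1 for iridium. Group 9 minus oxidation state 1 gives a d⁸ configuration. A 5d d⁸ ion has a large crystal-field splitting; square planar leaves the high-energy d_{x²−y²} orbital empty and maximises CFSE. → square planar.
For [Hg(en)2]^2+: Ligand charges: ethylenediamine is neutral. With an overall charge of +2 the mercury centre must be in the +2 oxidation state. Mercury is a group-12 element; Hg(II) is therefore d¹⁰. A d¹⁰ ion has no crystal-field stabilisation preference between square planar and tetrahedral, so four ligands adopt the sterically favoured tetrahedral geometry. → tetrahedral.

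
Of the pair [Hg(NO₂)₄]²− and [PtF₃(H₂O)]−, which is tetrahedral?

For [Hg(NO₂)₄]²−: Summing ligand charges against the −2 overall charge gives an oxidation state of +2 for mercury. Group 12 minus oxidation state 2 gives a d¹⁰ configuration. A d¹⁰ ion has no crystal-field stabilisation preference between square planar and tetrahedral, so four ligands adopt the sterically favoured tetrahedral geometry. → tetrahedral.
For [PtF₃(H₂O)]−: Ligand charges: each fluoride is −1; water is neutral. With an overall charge of −1 the platinum centre must be in the +2 oxidation state. Pt sits in group 10, so the d-electron count is 10 − 2 = 8. A 5d d⁸ ion has a large crystal-field splitting; square planar leaves the high-energy d_{x²−y²} orbital empty and maximises CFSE. → square planar.

[Hg(NO₂)₄]²−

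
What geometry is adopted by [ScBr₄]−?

tetrahedral

Ligand charges: each bromide is −1. With an overall charge of −1 the scandium centre must be in the +3 oxidation state.
Scandium is a group-3 element; Sc(III) is therefore d⁰.
Coordination number: 4.
A d⁰ ion has no crystal-field stabilisation preference between square planar and tetrahedral, so four ligands adopt the sterically favoured tetrahedral geometry.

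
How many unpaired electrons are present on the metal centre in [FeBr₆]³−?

Summing ligand charges against the −3 overall charge gives an oxidation state of +3 for iron.
Iron is a group-8 element; Fe(III) is therefore d⁵.
The spin state decides the count: Bromide is a weak-field ligand for a first-row metal, so the complex is high-spin.
An octahedral high-spin d⁵ ion is t₂g³e_g², giving 5 unpaired electrons.

5 unpaired electrons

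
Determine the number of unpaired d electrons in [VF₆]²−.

1 unpaired electron

Each fluoride is −1; balancing the −2 overall charge requires V(IV).
Vanadium is a group-5 element; V(IV) is therefore d¹.
In an octahedral field the d¹ configuration is t₂g¹e_g⁰ (only one arrangement possible), giving 1 unpaired electron.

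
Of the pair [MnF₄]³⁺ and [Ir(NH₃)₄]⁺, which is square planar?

For [MnF₄]³⁺: Each fluoride is −1; balancing the +3 overall charge requires Mn(VII). Group 7 minus oxidation state 7 gives a d⁰ configuration. A d⁰ ion has no crystal-field stabilisation preference between square planar and tetrahedral, so four ligands adopt the sterically favoured tetrahedral geometry. → tetrahedral.
For [Ir(NH₃)₄]⁺: Ammonia is neutral; balancing the +1 overall charge requires Ir(I). Iridium is a group-9 element; Ir(I) is therefore d⁸. A 5d d⁸ ion has a large crystal-field splitting; square planar leaves the high-energy d_{x²−y²} orbital empty and maximises CFSE. → square planar.

[Ir(NH₃)₄]⁺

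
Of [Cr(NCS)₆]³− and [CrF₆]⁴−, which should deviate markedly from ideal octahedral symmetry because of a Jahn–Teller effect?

[Cr(NCS)₆]³−: Each isothiocyanate is −1; balancing the −3 overall charge requires Cr(III). Cr sits in group 6, so the d-electron count is 6 − 3 = 3. The d³ configuration leaves the e_g set evenly filled (or empty) — no strong Jahn–Teller driving force.
[CrF₆]⁴−: Summing ligand charges against the −4 overall charge gives an oxidation state of +2 for chromium. Cr sits in group 6, so the d-electron count is 6 − 2 = 4. Fluoride is a weak-field ligand for a first-row metal, so the complex is high-spin. The t₂g³e_g¹ (high-spin) configuration has an unevenly filled e_g set; the Jahn–Teller theorem predicts a tetragonal distortion (typically axial elongation) to lift the degeneracy.

[CrF₆]⁴−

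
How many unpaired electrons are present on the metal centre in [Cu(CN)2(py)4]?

1

Each cyanide is −1; pyridine is neutral; balancing the 0 overall charge requires Cu(II).
Copper is a group-11 element; Cu(II) is therefore d⁹.
In an octahedral field the d⁹ configuration is t₂g⁶e_g³ (only one arrangement possible), giving 1 unpaired electron.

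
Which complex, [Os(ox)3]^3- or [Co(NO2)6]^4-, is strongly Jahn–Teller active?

[Co(NO2)6]^4-

[Os(ox)3]^3-: Ligand charges: each oxalate is −2. With an overall charge of −3 the osmium centre must be in the +3 oxidation state. Os sits in group 8, so the d-electron count is 8 − 3 = 5. A 5d ion has a large Δₒ and is invariably low-spin. The d⁵ configuration leaves the e_g set evenly filled (or empty) — no strong Jahn–Teller driving force.
[Co(NO2)6]^4-: Ligand charges: each nitro (N-bound nitrite) is −1. With an overall charge of −4 the cobalt centre must be in the +2 oxidation state. Group 9 minus oxidation state 2 gives a d⁷ configuration. Nitro (N-bound nitrite) is a strong-field ligand (high in the spectrochemical series) for a first-row metal, so the complex is low-spin. The t₂g⁶e_g¹ (low-spin) configuration has an unevenly filled e_g set; the Jahn–Teller theorem predicts a tetragonal distortion (typically axial elongation) to lift the degeneracy.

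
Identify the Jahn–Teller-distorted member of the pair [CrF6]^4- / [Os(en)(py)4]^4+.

[CrF6]^4-: Ligand charges: each fluoride is −1. With an overall charge of −4 the chromium centre must be in the +2 oxidation state. Group 6 minus oxidation state 2 gives a d⁴ configuration. Fluoride is a weak-field ligand for a first-row metal, so the complex is high-spin. The t₂g³e_g¹ (high-spin) configuration has an unevenly filled e_g set; the Jahn–Teller theorem predicts a tetragonal distortion (typically axial elongation) to lift the degeneracy.
[Os(en)(py)4]^4+: Ligand charges: ethylenediamine is neutral; pyridine is neutral. With an overall charge of +4 the osmium centre must be in the +4 oxidation state. Osmium is a group-8 element; Os(IV) is therefore d⁴. A 5d ion has a large Δₒ and is invariably low-spin. The d⁴ configuration leaves the e_g set evenly filled (or empty) — no strong Jahn–Teller driving force.

[CrF6]^4-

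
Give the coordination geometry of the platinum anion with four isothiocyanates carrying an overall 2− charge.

Ligand charges: each isothiocyanate is −1. With an overall charge of −2 the platinum centre must be in the +2 oxidation state.
Group 10 minus oxidation state 2 gives a d⁸ configuration.
With 4 monodentate ligands the coordination number is 4.
A 5d d⁸ ion has a large crystal-field splitting; square planar leaves the high-energy d_{x²−y²} orbital empty and maximises CFSE.

square planar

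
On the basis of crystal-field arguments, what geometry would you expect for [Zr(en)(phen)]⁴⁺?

tetrahedral

Ligand charges: ethylenediamine is neutral; 1,10-phenanthroline is neutral. With an overall charge of +4 the zirconium centre must be in the +4 oxidation state.
Zr sits in group 4, so the d-electron count is 4 − 4 = 0.
Counting donor atoms: 1×ethylenediamine (bidentate) → 2 donors; 1×1,10-phenanthroline (bidentate) → 2 donors. Coordination number = 4.
A d⁰ ion has no crystal-field stabilisation preference between square planar and tetrahedral, so four ligands adopt the sterically favoured tetrahedral geometry.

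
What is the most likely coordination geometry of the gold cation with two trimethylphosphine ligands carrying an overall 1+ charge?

linear

Trimethylphosphine is neutral; balancing the +1 overall charge requires Au(I).
Group 11 minus oxidation state 1 gives a d¹⁰ configuration.
With 2 monodentate ligands the coordination number is 2.
A d¹⁰ ion with only two ligands adopts a linear arrangement (sp hybridisation; no CFSE preference).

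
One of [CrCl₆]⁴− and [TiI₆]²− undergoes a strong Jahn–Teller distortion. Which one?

[CrCl₆]⁴−: Summing ligand charges against the −4 overall charge gives an oxidation state of +2 for chromium. Cr sits in group 6, so the d-electron count is 6 − 2 = 4. Chloride is a weak-field ligand for a first-row metal, so the complex is high-spin. The t₂g³e_g¹ (high-spin) configuration has an unevenly filled e_g set; the Jahn–Teller theorem predicts a tetragonal distortion (typically axial elongation) to lift the degeneracy.
[TiI₆]²−: Each iodide is −1; balancing the −2 overall charge requires Ti(IV). Titanium is a group-4 element; Ti(IV) is therefore d⁰. The d⁰ configuration leaves the e_g set evenly filled (or empty) — no strong Jahn–Teller driving force.

[CrCl₆]⁴−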